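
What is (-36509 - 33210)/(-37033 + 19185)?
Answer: 69719/17848 ≈ 3.9063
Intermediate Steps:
(-36509 - 33210)/(-37033 + 19185) = -69719/(-17848) = -69719*(-1/17848) = 69719/17848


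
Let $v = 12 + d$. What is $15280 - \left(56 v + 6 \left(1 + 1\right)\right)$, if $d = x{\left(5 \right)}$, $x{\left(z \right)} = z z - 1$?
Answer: $13252$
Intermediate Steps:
$x{\left(z \right)} = -1 + z^{2}$ ($x{\left(z \right)} = z^{2} - 1 = -1 + z^{2}$)
$d = 24$ ($d = -1 + 5^{2} = -1 + 25 = 24$)
$v = 36$ ($v = 12 + 24 = 36$)
$15280 - \left(56 v + 6 \left(1 + 1\right)\right) = 15280 - \left(56 \cdot 36 + 6 \left(1 + 1\right)\right) = 15280 - \left(2016 + 6 \cdot 2\right) = 15280 - \left(2016 + 12\right) = 15280 - 2028 = 13252$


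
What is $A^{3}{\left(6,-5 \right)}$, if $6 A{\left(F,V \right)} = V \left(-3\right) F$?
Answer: $3375$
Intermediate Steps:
$A{\left(F,V \right)} = - \frac{F V}{2}$ ($A{\left(F,V \right)} = \frac{V \left(-3\right) F}{6} = \frac{- 3 V F}{6} = \frac{\left(-3\right) F V}{6} = - \frac{F V}{2}$)
$A^{3}{\left(6,-5 \right)} = \left(\left(- \frac{1}{2}\right) 6 \left(-5\right)\right)^{3} = 15^{3} = 3375$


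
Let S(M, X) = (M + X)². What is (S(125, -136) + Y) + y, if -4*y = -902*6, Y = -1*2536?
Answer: -1062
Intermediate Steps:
Y = -2536
y = 1353 (y = -(-451)*6/2 = -¼*(-5412) = 1353)
(S(125, -136) + Y) + y = ((125 - 136)² - 2536) + 1353 = ((-11)² - 2536) + 1353 = (121 - 2536) + 1353 = -2415 + 1353 = -1062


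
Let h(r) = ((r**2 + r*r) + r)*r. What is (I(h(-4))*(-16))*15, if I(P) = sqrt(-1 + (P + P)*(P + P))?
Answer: -3600*sqrt(223) ≈ -53759.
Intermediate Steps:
h(r) = r*(r + 2*r**2) (h(r) = ((r**2 + r**2) + r)*r = (2*r**2 + r)*r = (r + 2*r**2)*r = r*(r + 2*r**2))
I(P) = sqrt(-1 + 4*P**2) (I(P) = sqrt(-1 + (2*P)*(2*P)) = sqrt(-1 + 4*P**2))
(I(h(-4))*(-16))*15 = (sqrt(-1 + 4*((-4)**2*(1 + 2*(-4)))**2)*(-16))*15 = (sqrt(-1 + 4*(16*(1 - 8))**2)*(-16))*15 = (sqrt(-1 + 4*(16*(-7))**2)*(-16))*15 = (sqrt(-1 + 4*(-112)**2)*(-16))*15 = (sqrt(-1 + 4*12544)*(-16))*15 = (sqrt(-1 + 50176)*(-16))*15 = (sqrt(50175)*(-16))*15 = ((15*sqrt(223))*(-16))*15 = -240*sqrt(223)*15 = -3600*sqrt(223)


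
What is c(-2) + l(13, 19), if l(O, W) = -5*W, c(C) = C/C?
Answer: -94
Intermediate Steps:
c(C) = 1
c(-2) + l(13, 19) = 1 - 5*19 = 1 - 95 = -94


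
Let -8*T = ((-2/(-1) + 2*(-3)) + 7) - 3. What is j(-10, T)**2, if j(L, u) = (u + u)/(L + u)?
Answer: 0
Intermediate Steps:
T = 0 (T = -(((-2/(-1) + 2*(-3)) + 7) - 3)/8 = -(((-2*(-1) - 6) + 7) - 3)/8 = -(((2 - 6) + 7) - 3)/8 = -((-4 + 7) - 3)/8 = -(3 - 3)/8 = -1/8*0 = 0)
j(L, u) = 2*u/(L + u) (j(L, u) = (2*u)/(L + u) = 2*u/(L + u))
j(-10, T)**2 = (2*0/(-10 + 0))**2 = (2*0/(-10))**2 = (2*0*(-1/10))**2 = 0**2 = 0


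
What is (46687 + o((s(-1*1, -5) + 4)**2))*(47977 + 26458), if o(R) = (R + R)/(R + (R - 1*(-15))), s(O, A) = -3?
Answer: 59077645235/17 ≈ 3.4752e+9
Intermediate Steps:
o(R) = 2*R/(15 + 2*R) (o(R) = (2*R)/(R + (R + 15)) = (2*R)/(R + (15 + R)) = (2*R)/(15 + 2*R) = 2*R/(15 + 2*R))
(46687 + o((s(-1*1, -5) + 4)**2))*(47977 + 26458) = (46687 + 2*(-3 + 4)**2/(15 + 2*(-3 + 4)**2))*(47977 + 26458) = (46687 + 2*1**2/(15 + 2*1**2))*74435 = (46687 + 2*1/(15 + 2*1))*74435 = (46687 + 2*1/(15 + 2))*74435 = (46687 + 2*1/17)*74435 = (46687 + 2*1*(1/17))*74435 = (46687 + 2/17)*74435 = (793681/17)*74435 = 59077645235/17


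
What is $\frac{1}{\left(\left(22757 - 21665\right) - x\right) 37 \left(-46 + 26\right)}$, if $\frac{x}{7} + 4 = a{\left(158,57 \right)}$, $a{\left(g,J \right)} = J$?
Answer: $- \frac{1}{533540} \approx -1.8743 \cdot 10^{-6}$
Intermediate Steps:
$x = 371$ ($x = -28 + 7 \cdot 57 = -28 + 399 = 371$)
$\frac{1}{\left(\left(22757 - 21665\right) - x\right) 37 \left(-46 + 26\right)} = \frac{1}{\left(\left(22757 - 21665\right) - 371\right) 37 \left(-46 + 26\right)} = \frac{1}{\left(1092 - 371\right) 37 \left(-20\right)} = \frac{1}{721 \left(-740\right)} = \frac{1}{721} \left(- \frac{1}{740}\right) = - \frac{1}{533540}$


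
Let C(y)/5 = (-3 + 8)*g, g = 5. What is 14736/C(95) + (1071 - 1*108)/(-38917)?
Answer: 573360537/4864625 ≈ 117.86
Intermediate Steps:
C(y) = 125 (C(y) = 5*((-3 + 8)*5) = 5*(5*5) = 5*25 = 125)
14736/C(95) + (1071 - 1*108)/(-38917) = 14736/125 + (1071 - 1*108)/(-38917) = 14736*(1/125) + (1071 - 108)*(-1/38917) = 14736/125 + 963*(-1/38917) = 14736/125 - 963/38917 = 573360537/4864625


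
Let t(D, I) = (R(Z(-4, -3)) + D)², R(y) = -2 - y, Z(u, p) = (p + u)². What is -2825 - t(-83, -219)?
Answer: -20781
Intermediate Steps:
t(D, I) = (-51 + D)² (t(D, I) = ((-2 - (-3 - 4)²) + D)² = ((-2 - 1*(-7)²) + D)² = ((-2 - 1*49) + D)² = ((-2 - 49) + D)² = (-51 + D)²)
-2825 - t(-83, -219) = -2825 - (51 - 1*(-83))² = -2825 - (51 + 83)² = -2825 - 1*134² = -2825 - 1*17956 = -2825 - 17956 = -20781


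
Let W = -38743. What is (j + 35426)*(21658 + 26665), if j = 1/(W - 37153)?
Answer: 129925648777485/75896 ≈ 1.7119e+9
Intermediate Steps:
j = -1/75896 (j = 1/(-38743 - 37153) = 1/(-75896) = -1/75896 ≈ -1.3176e-5)
(j + 35426)*(21658 + 26665) = (-1/75896 + 35426)*(21658 + 26665) = (2688691695/75896)*48323 = 129925648777485/75896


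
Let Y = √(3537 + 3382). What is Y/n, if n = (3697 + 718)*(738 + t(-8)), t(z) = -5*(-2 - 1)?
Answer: √6919/3324495 ≈ 2.5021e-5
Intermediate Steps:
Y = √6919 ≈ 83.181
t(z) = 15 (t(z) = -5*(-3) = 15)
n = 3324495 (n = (3697 + 718)*(738 + 15) = 4415*753 = 3324495)
Y/n = √6919/3324495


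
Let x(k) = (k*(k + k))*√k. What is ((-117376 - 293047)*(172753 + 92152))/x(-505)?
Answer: 21744620963*I*√505/51515050 ≈ 9485.6*I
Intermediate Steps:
x(k) = 2*k^(5/2) (x(k) = (k*(2*k))*√k = (2*k²)*√k = 2*k^(5/2))
((-117376 - 293047)*(172753 + 92152))/x(-505) = ((-117376 - 293047)*(172753 + 92152))/((2*(-505)^(5/2))) = (-410423*264905)/((2*(255025*I*√505))) = -108723104815*(-I*√505/257575250) = -(-21744620963)*I*√505/51515050 = 21744620963*I*√505/51515050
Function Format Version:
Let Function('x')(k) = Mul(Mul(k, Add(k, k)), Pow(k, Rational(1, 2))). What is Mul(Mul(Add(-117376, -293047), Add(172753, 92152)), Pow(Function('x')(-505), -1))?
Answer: Mul(Rational(21744620963, 51515050), I, Pow(505, Rational(1, 2))) ≈ Mul(9485.6, I)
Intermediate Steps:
Function('x')(k) = Mul(2, Pow(k, Rational(5, 2))) (Function('x')(k) = Mul(Mul(k, Mul(2, k)), Pow(k, Rational(1, 2))) = Mul(Mul(2, Pow(k, 2)), Pow(k, Rational(1, 2))) = Mul(2, Pow(k, Rational(5, 2))))
Mul(Mul(Add(-117376, -293047), Add(172753, 92152)), Pow(Function('x')(-505), -1)) = Mul(Mul(Add(-117376, -293047), Add(172753, 92152)), Pow(Mul(2, Pow(-505, Rational(5, 2))), -1)) = Mul(Mul(-410423, 264905), Pow(Mul(2, Mul(255025, I, Pow(505, Rational(1, 2)))), -1)) = Mul(-108723104815, Pow(Mul(510050, I, Pow(505, Rational(1, 2))), -1)) = Mul(-108723104815, Mul(Rational(-1, 257575250), I, Pow(505, Rational(1, 2)))) = Mul(Rational(21744620963, 51515050), I, Pow(505, Rational(1, 2)))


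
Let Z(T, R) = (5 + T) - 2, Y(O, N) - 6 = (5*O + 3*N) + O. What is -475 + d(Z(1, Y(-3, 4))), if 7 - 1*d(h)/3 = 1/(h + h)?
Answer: -3635/8 ≈ -454.38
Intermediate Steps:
Y(O, N) = 6 + 3*N + 6*O (Y(O, N) = 6 + ((5*O + 3*N) + O) = 6 + ((3*N + 5*O) + O) = 6 + (3*N + 6*O) = 6 + 3*N + 6*O)
Z(T, R) = 3 + T
d(h) = 21 - 3/(2*h) (d(h) = 21 - 3/(h + h) = 21 - 3*1/(2*h) = 21 - 3/(2*h))
-475 + d(Z(1, Y(-3, 4))) = -475 + (21 - 3/(2*(3 + 1))) = -475 + (21 - 3/2/4) = -475 + (21 - 3/2*¼) = -475 + (21 - 3/8) = -475 + 165/8 = -3635/8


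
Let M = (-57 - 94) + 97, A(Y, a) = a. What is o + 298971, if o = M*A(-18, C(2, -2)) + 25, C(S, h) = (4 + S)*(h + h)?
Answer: 300292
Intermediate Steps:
C(S, h) = 2*h*(4 + S) (C(S, h) = (4 + S)*(2*h) = 2*h*(4 + S))
M = -54 (M = -151 + 97 = -54)
o = 1321 (o = -108*(-2)*(4 + 2) + 25 = -108*(-2)*6 + 25 = -54*(-24) + 25 = 1296 + 25 = 1321)
o + 298971 = 1321 + 298971 = 300292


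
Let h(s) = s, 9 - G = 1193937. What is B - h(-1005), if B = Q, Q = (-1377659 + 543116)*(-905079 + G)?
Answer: 1751711599806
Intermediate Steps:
G = -1193928 (G = 9 - 1*1193937 = 9 - 1193937 = -1193928)
Q = 1751711598801 (Q = (-1377659 + 543116)*(-905079 - 1193928) = -834543*(-2099007) = 1751711598801)
B = 1751711598801
B - h(-1005) = 1751711598801 - 1*(-1005) = 1751711598801 + 1005 = 1751711599806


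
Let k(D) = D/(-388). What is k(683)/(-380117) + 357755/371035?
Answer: 10552778252577/10944448780972 ≈ 0.96421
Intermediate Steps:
k(D) = -D/388 (k(D) = D*(-1/388) = -D/388)
k(683)/(-380117) + 357755/371035 = -1/388*683/(-380117) + 357755/371035 = -683/388*(-1/380117) + 357755*(1/371035) = 683/147485396 + 71551/74207 = 10552778252577/10944448780972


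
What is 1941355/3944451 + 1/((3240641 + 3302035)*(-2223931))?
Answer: 192160600225977707/390432492626059548 ≈ 0.49217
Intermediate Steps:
1941355/3944451 + 1/((3240641 + 3302035)*(-2223931)) = 1941355*(1/3944451) - 1/2223931/6542676 = 1941355/3944451 + (1/6542676)*(-1/2223931) = 1941355/3944451 - 1/14550459979356 = 192160600225977707/390432492626059548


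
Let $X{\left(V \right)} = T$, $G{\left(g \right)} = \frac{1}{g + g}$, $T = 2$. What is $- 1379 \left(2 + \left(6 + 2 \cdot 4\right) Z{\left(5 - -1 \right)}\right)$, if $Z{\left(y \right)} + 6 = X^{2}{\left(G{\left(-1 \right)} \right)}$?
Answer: $35854$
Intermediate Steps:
$G{\left(g \right)} = \frac{1}{2 g}$
$X{\left(V \right)} = 2$
$Z{\left(y \right)} = -2$ ($Z{\left(y \right)} = -6 + 2^{2} = -6 + 4 = -2$)
$- 1379 \left(2 + \left(6 + 2 \cdot 4\right) Z{\left(5 - -1 \right)}\right) = - 1379 \left(2 + \left(6 + 2 \cdot 4\right) \left(-2\right)\right) = - 1379 \left(2 + \left(6 + 8\right) \left(-2\right)\right) = - 1379 \left(2 + 14 \left(-2\right)\right) = - 1379 \left(2 - 28\right) = \left(-1379\right) \left(-26\right) = 35854$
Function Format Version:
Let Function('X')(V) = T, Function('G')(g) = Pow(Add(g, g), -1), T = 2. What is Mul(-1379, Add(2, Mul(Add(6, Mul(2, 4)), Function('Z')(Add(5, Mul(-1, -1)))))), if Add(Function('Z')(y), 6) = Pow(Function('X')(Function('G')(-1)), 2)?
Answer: 35854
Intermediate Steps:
Function('G')(g) = Mul(Rational(1, 2), Pow(g, -1)) (Function('G')(g) = Pow(Mul(2, g), -1) = Mul(Rational(1, 2), Pow(g, -1)))
Function('X')(V) = 2
Function('Z')(y) = -2 (Function('Z')(y) = Add(-6, Pow(2, 2)) = Add(-6, 4) = -2)
Mul(-1379, Add(2, Mul(Add(6, Mul(2, 4)), Function('Z')(Add(5, Mul(-1, -1)))))) = Mul(-1379, Add(2, Mul(Add(6, Mul(2, 4)), -2))) = Mul(-1379, Add(2, Mul(Add(6, 8), -2))) = Mul(-1379, Add(2, Mul(14, -2))) = Mul(-1379, Add(2, -28)) = Mul(-1379, -26) = 35854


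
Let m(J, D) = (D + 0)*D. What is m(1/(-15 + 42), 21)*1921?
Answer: 847161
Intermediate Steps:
m(J, D) = D² (m(J, D) = D*D = D²)
m(1/(-15 + 42), 21)*1921 = 21²*1921 = 441*1921 = 847161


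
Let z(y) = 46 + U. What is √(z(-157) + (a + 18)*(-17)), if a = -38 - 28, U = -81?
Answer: √781 ≈ 27.946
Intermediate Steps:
a = -66
z(y) = -35 (z(y) = 46 - 81 = -35)
√(z(-157) + (a + 18)*(-17)) = √(-35 + (-66 + 18)*(-17)) = √(-35 - 48*(-17)) = √(-35 + 816) = √781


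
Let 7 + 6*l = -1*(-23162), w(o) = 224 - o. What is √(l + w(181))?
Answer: √140478/6 ≈ 62.467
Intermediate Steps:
l = 23155/6 (l = -7/6 + (-1*(-23162))/6 = -7/6 + (⅙)*23162 = -7/6 + 11581/3 = 23155/6 ≈ 3859.2)
√(l + w(181)) = √(23155/6 + (224 - 1*181)) = √(23155/6 + (224 - 181)) = √(23155/6 + 43) = √(23413/6) = √140478/6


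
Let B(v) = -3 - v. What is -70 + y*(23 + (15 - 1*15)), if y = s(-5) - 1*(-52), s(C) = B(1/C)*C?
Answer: 1448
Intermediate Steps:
s(C) = C*(-3 - 1/C) (s(C) = (-3 - 1/C)*C = C*(-3 - 1/C))
y = 66 (y = (-1 - 3*(-5)) - 1*(-52) = (-1 + 15) + 52 = 14 + 52 = 66)
-70 + y*(23 + (15 - 1*15)) = -70 + 66*(23 + (15 - 1*15)) = -70 + 66*(23 + (15 - 15)) = -70 + 66*(23 + 0) = -70 + 66*23 = -70 + 1518 = 1448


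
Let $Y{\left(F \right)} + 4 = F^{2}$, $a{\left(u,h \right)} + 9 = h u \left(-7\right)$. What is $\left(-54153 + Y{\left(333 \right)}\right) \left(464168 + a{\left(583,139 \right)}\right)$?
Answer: $-5849069200$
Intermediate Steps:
$a{\left(u,h \right)} = -9 - 7 h u$ ($a{\left(u,h \right)} = -9 + h u \left(-7\right) = -9 - 7 h u$)
$Y{\left(F \right)} = -4 + F^{2}$
$\left(-54153 + Y{\left(333 \right)}\right) \left(464168 + a{\left(583,139 \right)}\right) = \left(-54153 - \left(4 - 333^{2}\right)\right) \left(464168 - \left(9 + 973 \cdot 583\right)\right) = \left(-54153 + \left(-4 + 110889\right)\right) \left(464168 - 567268\right) = \left(-54153 + 110885\right) \left(464168 - 567268\right) = 56732 \left(-103100\right) = -5849069200$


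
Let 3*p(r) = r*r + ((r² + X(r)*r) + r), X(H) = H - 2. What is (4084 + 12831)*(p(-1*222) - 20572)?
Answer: 486915190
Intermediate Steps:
X(H) = -2 + H
p(r) = r/3 + 2*r²/3 + r*(-2 + r)/3 (p(r) = (r*r + ((r² + (-2 + r)*r) + r))/3 = (r² + ((r² + r*(-2 + r)) + r))/3 = (r² + (r + r² + r*(-2 + r)))/3 = (r + 2*r² + r*(-2 + r))/3 = r/3 + 2*r²/3 + r*(-2 + r)/3)
(4084 + 12831)*(p(-1*222) - 20572) = (4084 + 12831)*((-1*222)*(-⅓ - 1*222) - 20572) = 16915*(-222*(-⅓ - 222) - 20572) = 16915*(-222*(-667/3) - 20572) = 16915*(49358 - 20572) = 16915*28786 = 486915190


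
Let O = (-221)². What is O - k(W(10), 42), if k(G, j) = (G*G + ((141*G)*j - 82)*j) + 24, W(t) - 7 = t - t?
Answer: -1688856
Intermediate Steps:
O = 48841
W(t) = 7 (W(t) = 7 + (t - t) = 7 + 0 = 7)
k(G, j) = 24 + G² + j*(-82 + 141*G*j) (k(G, j) = (G² + (141*G*j - 82)*j) + 24 = (G² + (-82 + 141*G*j)*j) + 24 = (G² + j*(-82 + 141*G*j)) + 24 = 24 + G² + j*(-82 + 141*G*j))
O - k(W(10), 42) = 48841 - (24 + 7² - 82*42 + 141*7*42²) = 48841 - (24 + 49 - 3444 + 141*7*1764) = 48841 - (24 + 49 - 3444 + 1741068) = 48841 - 1*1737697 = 48841 - 1737697 = -1688856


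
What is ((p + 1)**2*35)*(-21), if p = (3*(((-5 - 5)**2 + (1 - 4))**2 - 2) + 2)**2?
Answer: -466337181155461381500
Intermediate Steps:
p = 796537729 (p = (3*(((-10)**2 - 3)**2 - 2) + 2)**2 = (3*((100 - 3)**2 - 2) + 2)**2 = (3*(97**2 - 2) + 2)**2 = (3*(9409 - 2) + 2)**2 = (3*9407 + 2)**2 = (28221 + 2)**2 = 28223**2 = 796537729)
((p + 1)**2*35)*(-21) = ((796537729 + 1)**2*35)*(-21) = (796537730**2*35)*(-21) = (634472355313552900*35)*(-21) = 22206532435974351500*(-21) = -466337181155461381500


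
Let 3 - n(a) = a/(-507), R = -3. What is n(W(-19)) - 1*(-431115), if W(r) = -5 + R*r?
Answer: 16813606/39 ≈ 4.3112e+5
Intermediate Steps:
W(r) = -5 - 3*r
n(a) = 3 + a/507 (n(a) = 3 - a/(-507) = 3 - a*(-1)/507 = 3 - (-1)*a/507 = 3 + a/507)
n(W(-19)) - 1*(-431115) = (3 + (-5 - 3*(-19))/507) - 1*(-431115) = (3 + (-5 + 57)/507) + 431115 = (3 + (1/507)*52) + 431115 = (3 + 4/39) + 431115 = 121/39 + 431115 = 16813606/39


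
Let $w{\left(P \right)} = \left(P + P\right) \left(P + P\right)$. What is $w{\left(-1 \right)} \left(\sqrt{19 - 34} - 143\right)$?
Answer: $-572 + 4 i \sqrt{15} \approx -572.0 + 15.492 i$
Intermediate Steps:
$w{\left(P \right)} = 4 P^{2}$ ($w{\left(P \right)} = 2 P 2 P = 4 P^{2}$)
$w{\left(-1 \right)} \left(\sqrt{19 - 34} - 143\right) = 4 \left(-1\right)^{2} \left(\sqrt{19 - 34} - 143\right) = 4 \cdot 1 \left(\sqrt{-15} - 143\right) = 4 \left(i \sqrt{15} - 143\right) = 4 \left(-143 + i \sqrt{15}\right) = -572 + 4 i \sqrt{15}$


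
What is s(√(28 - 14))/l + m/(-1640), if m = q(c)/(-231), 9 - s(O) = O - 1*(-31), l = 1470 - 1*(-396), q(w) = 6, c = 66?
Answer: -693607/58909620 - √14/1866 ≈ -0.013779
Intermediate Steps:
l = 1866 (l = 1470 + 396 = 1866)
s(O) = -22 - O (s(O) = 9 - (O - 1*(-31)) = 9 - (O + 31) = 9 - (31 + O) = 9 + (-31 - O) = -22 - O)
m = -2/77 (m = 6/(-231) = 6*(-1/231) = -2/77 ≈ -0.025974)
s(√(28 - 14))/l + m/(-1640) = (-22 - √(28 - 14))/1866 - 2/77/(-1640) = (-22 - √14)*(1/1866) - 2/77*(-1/1640) = (-11/933 - √14/1866) + 1/63140 = -693607/58909620 - √14/1866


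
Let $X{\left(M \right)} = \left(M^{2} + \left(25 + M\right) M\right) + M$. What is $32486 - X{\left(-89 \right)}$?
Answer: $18958$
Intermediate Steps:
$X{\left(M \right)} = M + M^{2} + M \left(25 + M\right)$ ($X{\left(M \right)} = \left(M^{2} + M \left(25 + M\right)\right) + M = M + M^{2} + M \left(25 + M\right)$)
$32486 - X{\left(-89 \right)} = 32486 - 2 \left(-89\right) \left(13 - 89\right) = 32486 - 2 \left(-89\right) \left(-76\right) = 32486 - 13528 = 18958$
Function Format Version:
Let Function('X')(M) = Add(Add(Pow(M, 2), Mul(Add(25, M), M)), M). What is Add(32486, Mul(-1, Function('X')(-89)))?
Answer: 18958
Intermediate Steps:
Function('X')(M) = Add(M, Pow(M, 2), Mul(M, Add(25, M))) (Function('X')(M) = Add(Add(Pow(M, 2), Mul(M, Add(25, M))), M) = Add(M, Pow(M, 2), Mul(M, Add(25, M))))
Add(32486, Mul(-1, Function('X')(-89))) = Add(32486, Mul(-1, Mul(2, -89, Add(13, -89)))) = Add(32486, Mul(-1, Mul(2, -89, -76))) = Add(32486, Mul(-1, 13528)) = Add(32486, -13528) = 18958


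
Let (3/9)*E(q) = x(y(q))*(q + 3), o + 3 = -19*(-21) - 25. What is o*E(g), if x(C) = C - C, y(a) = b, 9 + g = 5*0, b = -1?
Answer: 0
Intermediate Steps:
g = -9 (g = -9 + 5*0 = -9 + 0 = -9)
y(a) = -1
x(C) = 0
o = 371 (o = -3 + (-19*(-21) - 25) = -3 + (399 - 25) = -3 + 374 = 371)
E(q) = 0 (E(q) = 3*(0*(q + 3)) = 3*(0*(3 + q)) = 3*0 = 0)
o*E(g) = 371*0 = 0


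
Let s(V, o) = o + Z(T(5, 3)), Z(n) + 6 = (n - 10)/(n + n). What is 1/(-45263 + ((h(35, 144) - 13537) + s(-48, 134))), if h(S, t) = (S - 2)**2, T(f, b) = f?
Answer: -2/115167 ≈ -1.7366e-5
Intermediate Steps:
Z(n) = -6 + (-10 + n)/(2*n) (Z(n) = -6 + (n - 10)/(n + n) = -6 + (-10 + n)/((2*n)) = -6 + (-10 + n)*(1/(2*n)) = -6 + (-10 + n)/(2*n))
s(V, o) = -13/2 + o (s(V, o) = o + (-11/2 - 5/5) = o + (-11/2 - 5*1/5) = o + (-11/2 - 1) = o - 13/2 = -13/2 + o)
h(S, t) = (-2 + S)**2
1/(-45263 + ((h(35, 144) - 13537) + s(-48, 134))) = 1/(-45263 + (((-2 + 35)**2 - 13537) + (-13/2 + 134))) = 1/(-45263 + ((33**2 - 13537) + 255/2)) = 1/(-45263 + ((1089 - 13537) + 255/2)) = 1/(-45263 + (-12448 + 255/2)) = 1/(-45263 - 24641/2) = 1/(-115167/2) = -2/115167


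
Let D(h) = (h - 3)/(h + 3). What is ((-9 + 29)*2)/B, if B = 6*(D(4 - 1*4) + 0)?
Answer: -20/3 ≈ -6.6667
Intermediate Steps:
D(h) = (-3 + h)/(3 + h)
B = -6 (B = 6*((-3 + (4 - 1*4))/(3 + (4 - 1*4)) + 0) = 6*((-3 + (4 - 4))/(3 + (4 - 4)) + 0) = 6*((-3 + 0)/(3 + 0) + 0) = 6*(-3/3 + 0) = 6*((⅓)*(-3) + 0) = 6*(-1 + 0) = 6*(-1) = -6)
((-9 + 29)*2)/B = ((-9 + 29)*2)/(-6) = (20*2)*(-⅙) = 40*(-⅙) = -20/3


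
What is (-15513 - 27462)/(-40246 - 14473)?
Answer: 42975/54719 ≈ 0.78538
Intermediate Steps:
(-15513 - 27462)/(-40246 - 14473) = -42975/(-54719) = -42975*(-1/54719) = 42975/54719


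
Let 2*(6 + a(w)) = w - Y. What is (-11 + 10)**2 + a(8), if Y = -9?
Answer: 7/2 ≈ 3.5000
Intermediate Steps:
a(w) = -3/2 + w/2 (a(w) = -6 + (w - 1*(-9))/2 = -6 + (w + 9)/2 = -6 + (9 + w)/2 = -6 + (9/2 + w/2) = -3/2 + w/2)
(-11 + 10)**2 + a(8) = (-11 + 10)**2 + (-3/2 + (1/2)*8) = (-1)**2 + (-3/2 + 4) = 1 + 5/2 = 7/2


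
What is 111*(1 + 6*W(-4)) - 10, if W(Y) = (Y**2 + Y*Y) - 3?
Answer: 19415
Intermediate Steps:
W(Y) = -3 + 2*Y**2 (W(Y) = (Y**2 + Y**2) - 3 = 2*Y**2 - 3 = -3 + 2*Y**2)
111*(1 + 6*W(-4)) - 10 = 111*(1 + 6*(-3 + 2*(-4)**2)) - 10 = 111*(1 + 6*(-3 + 2*16)) - 10 = 111*(1 + 6*(-3 + 32)) - 10 = 111*(1 + 6*29) - 10 = 111*(1 + 174) - 10 = 111*175 - 10 = 19425 - 10 = 19415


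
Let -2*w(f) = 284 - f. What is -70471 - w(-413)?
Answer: -140245/2 ≈ -70123.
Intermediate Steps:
w(f) = -142 + f/2 (w(f) = -(284 - f)/2 = -142 + f/2)
-70471 - w(-413) = -70471 - (-142 + (½)*(-413)) = -70471 - (-142 - 413/2) = -70471 - 1*(-697/2) = -70471 + 697/2 = -140245/2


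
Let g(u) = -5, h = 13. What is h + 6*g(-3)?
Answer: -17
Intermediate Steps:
h + 6*g(-3) = 13 + 6*(-5) = 13 - 30 = -17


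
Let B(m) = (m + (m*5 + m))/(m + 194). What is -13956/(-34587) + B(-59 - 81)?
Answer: -204578/11529 ≈ -17.745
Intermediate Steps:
B(m) = 7*m/(194 + m) (B(m) = (m + (5*m + m))/(194 + m) = (m + 6*m)/(194 + m) = (7*m)/(194 + m) = 7*m/(194 + m))
-13956/(-34587) + B(-59 - 81) = -13956/(-34587) + 7*(-59 - 81)/(194 + (-59 - 81)) = -13956*(-1/34587) + 7*(-140)/(194 - 140) = 4652/11529 + 7*(-140)/54 = 4652/11529 + 7*(-140)*(1/54) = 4652/11529 - 490/27 = -204578/11529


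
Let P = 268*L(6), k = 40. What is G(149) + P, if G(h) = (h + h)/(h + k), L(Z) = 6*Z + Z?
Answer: 2127682/189 ≈ 11258.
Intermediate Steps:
L(Z) = 7*Z
G(h) = 2*h/(40 + h) (G(h) = (h + h)/(h + 40) = (2*h)/(40 + h) = 2*h/(40 + h))
P = 11256 (P = 268*(7*6) = 268*42 = 11256)
G(149) + P = 2*149/(40 + 149) + 11256 = 2*149/189 + 11256 = 2*149*(1/189) + 11256 = 298/189 + 11256 = 2127682/189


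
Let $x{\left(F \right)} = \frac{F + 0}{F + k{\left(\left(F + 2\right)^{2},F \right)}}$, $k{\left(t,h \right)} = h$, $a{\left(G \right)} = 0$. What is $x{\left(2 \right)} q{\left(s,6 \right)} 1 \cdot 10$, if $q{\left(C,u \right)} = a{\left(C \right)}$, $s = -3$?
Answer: $0$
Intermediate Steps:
$q{\left(C,u \right)} = 0$
$x{\left(F \right)} = \frac{1}{2}$ ($x{\left(F \right)} = \frac{F + 0}{F + F} = \frac{F}{2 F} = F \frac{1}{2 F} = \frac{1}{2}$)
$x{\left(2 \right)} q{\left(s,6 \right)} 1 \cdot 10 = \frac{1}{2} \cdot 0 \cdot 1 \cdot 10 = 0 \cdot 1 \cdot 10 = 0 \cdot 10 = 0$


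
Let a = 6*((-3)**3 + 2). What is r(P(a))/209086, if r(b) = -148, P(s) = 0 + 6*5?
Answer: -74/104543 ≈ -0.00070784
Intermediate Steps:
a = -150 (a = 6*(-27 + 2) = 6*(-25) = -150)
P(s) = 30 (P(s) = 0 + 30 = 30)
r(P(a))/209086 = -148/209086 = -148*1/209086 = -74/104543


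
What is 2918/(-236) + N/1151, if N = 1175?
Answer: -1540659/135818 ≈ -11.344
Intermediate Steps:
2918/(-236) + N/1151 = 2918/(-236) + 1175/1151 = 2918*(-1/236) + 1175*(1/1151) = -1459/118 + 1175/1151 = -1540659/135818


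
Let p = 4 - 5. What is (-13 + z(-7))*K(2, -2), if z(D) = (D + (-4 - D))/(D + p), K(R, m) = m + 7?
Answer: -125/2 ≈ -62.500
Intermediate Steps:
K(R, m) = 7 + m
p = -1
z(D) = -4/(-1 + D) (z(D) = (D + (-4 - D))/(D - 1) = -4/(-1 + D))
(-13 + z(-7))*K(2, -2) = (-13 - 4/(-1 - 7))*(7 - 2) = (-13 - 4/(-8))*5 = (-13 - 4*(-1/8))*5 = (-13 + 1/2)*5 = -25/2*5 = -125/2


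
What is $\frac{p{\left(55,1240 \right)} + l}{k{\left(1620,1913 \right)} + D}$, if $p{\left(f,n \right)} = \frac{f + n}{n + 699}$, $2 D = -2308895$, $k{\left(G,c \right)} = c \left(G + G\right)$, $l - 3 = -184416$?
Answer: $- \frac{102164432}{2794194565} \approx -0.036563$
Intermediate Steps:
$l = -184413$ ($l = 3 - 184416 = -184413$)
$k{\left(G,c \right)} = 2 G c$ ($k{\left(G,c \right)} = c 2 G = 2 G c$)
$D = - \frac{2308895}{2}$ ($D = \frac{1}{2} \left(-2308895\right) = - \frac{2308895}{2} \approx -1.1544 \cdot 10^{6}$)
$p{\left(f,n \right)} = \frac{f + n}{699 + n}$
$\frac{p{\left(55,1240 \right)} + l}{k{\left(1620,1913 \right)} + D} = \frac{\frac{55 + 1240}{699 + 1240} - 184413}{2 \cdot 1620 \cdot 1913 - \frac{2308895}{2}} = \frac{\frac{1}{1939} \cdot 1295 - 184413}{6198120 - \frac{2308895}{2}} = \frac{\frac{1}{1939} \cdot 1295 - 184413}{\frac{10087345}{2}} = \left(\frac{185}{277} - 184413\right) \frac{2}{10087345} = \left(- \frac{51082216}{277}\right) \frac{2}{10087345} = - \frac{102164432}{2794194565}$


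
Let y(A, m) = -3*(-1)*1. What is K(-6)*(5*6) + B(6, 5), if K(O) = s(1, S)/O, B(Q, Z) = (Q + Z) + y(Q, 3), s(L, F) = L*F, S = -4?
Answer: 34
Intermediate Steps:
s(L, F) = F*L
y(A, m) = 3 (y(A, m) = 3*1 = 3)
B(Q, Z) = 3 + Q + Z (B(Q, Z) = (Q + Z) + 3 = 3 + Q + Z)
K(O) = -4/O (K(O) = (-4*1)/O = -4/O)
K(-6)*(5*6) + B(6, 5) = (-4/(-6))*(5*6) + (3 + 6 + 5) = -4*(-⅙)*30 + 14 = (⅔)*30 + 14 = 20 + 14 = 34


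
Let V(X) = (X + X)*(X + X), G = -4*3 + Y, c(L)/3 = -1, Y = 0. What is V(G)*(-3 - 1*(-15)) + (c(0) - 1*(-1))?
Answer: 6910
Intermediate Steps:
c(L) = -3 (c(L) = 3*(-1) = -3)
G = -12 (G = -4*3 + 0 = -12 + 0 = -12)
V(X) = 4*X² (V(X) = (2*X)*(2*X) = 4*X²)
V(G)*(-3 - 1*(-15)) + (c(0) - 1*(-1)) = (4*(-12)²)*(-3 - 1*(-15)) + (-3 - 1*(-1)) = (4*144)*(-3 + 15) + (-3 + 1) = 576*12 - 2 = 6912 - 2 = 6910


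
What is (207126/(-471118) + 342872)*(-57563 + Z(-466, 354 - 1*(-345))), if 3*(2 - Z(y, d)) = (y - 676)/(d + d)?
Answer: -9748905757890714710/493967223 ≈ -1.9736e+10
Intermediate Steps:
Z(y, d) = 2 - (-676 + y)/(6*d) (Z(y, d) = 2 - (y - 676)/(3*(d + d)) = 2 - (-676 + y)/(3*(2*d)) = 2 - (-676 + y)*1/(2*d)/3 = 2 - (-676 + y)/(6*d))
(207126/(-471118) + 342872)*(-57563 + Z(-466, 354 - 1*(-345))) = (207126/(-471118) + 342872)*(-57563 + (676 - 1*(-466) + 12*(354 - 1*(-345)))/(6*(354 - 1*(-345)))) = (207126*(-1/471118) + 342872)*(-57563 + (676 + 466 + 12*(354 + 345))/(6*(354 + 345))) = (-103563/235559 + 342872)*(-57563 + (1/6)*(676 + 466 + 12*699)/699) = 80766481885*(-57563 + (1/6)*(1/699)*(676 + 466 + 8388))/235559 = 80766481885*(-57563 + (1/6)*(1/699)*9530)/235559 = 80766481885*(-57563 + 4765/2097)/235559 = (80766481885/235559)*(-120704846/2097) = -9748905757890714710/493967223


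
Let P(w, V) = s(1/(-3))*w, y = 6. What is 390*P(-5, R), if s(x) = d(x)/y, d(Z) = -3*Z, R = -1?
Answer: -325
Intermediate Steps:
s(x) = -x/2 (s(x) = -3*x/6 = -3*x*(⅙) = -x/2)
P(w, V) = w/6 (P(w, V) = (-½/(-3))*w = (-½*(-⅓))*w = w/6)
390*P(-5, R) = 390*((⅙)*(-5)) = 390*(-⅚) = -325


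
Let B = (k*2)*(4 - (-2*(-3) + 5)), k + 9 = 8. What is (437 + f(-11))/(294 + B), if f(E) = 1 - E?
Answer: 449/308 ≈ 1.4578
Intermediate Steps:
k = -1 (k = -9 + 8 = -1)
B = 14 (B = (-1*2)*(4 - (-2*(-3) + 5)) = -2*(4 - (6 + 5)) = -2*(4 - 1*11) = -2*(4 - 11) = -2*(-7) = 14)
(437 + f(-11))/(294 + B) = (437 + (1 - 1*(-11)))/(294 + 14) = (437 + (1 + 11))/308 = (437 + 12)*(1/308) = 449*(1/308) = 449/308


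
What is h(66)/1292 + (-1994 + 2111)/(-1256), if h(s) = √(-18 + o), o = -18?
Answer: -117/1256 + 3*I/646 ≈ -0.093153 + 0.004644*I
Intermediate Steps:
h(s) = 6*I (h(s) = √(-18 - 18) = √(-36) = 6*I)
h(66)/1292 + (-1994 + 2111)/(-1256) = (6*I)/1292 + (-1994 + 2111)/(-1256) = (6*I)*(1/1292) + 117*(-1/1256) = 3*I/646 - 117/1256 = -117/1256 + 3*I/646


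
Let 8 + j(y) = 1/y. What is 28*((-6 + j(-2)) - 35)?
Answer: -1386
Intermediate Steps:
j(y) = -8 + 1/y
28*((-6 + j(-2)) - 35) = 28*((-6 + (-8 + 1/(-2))) - 35) = 28*((-6 + (-8 - ½)) - 35) = 28*((-6 - 17/2) - 35) = 28*(-29/2 - 35) = 28*(-99/2) = -1386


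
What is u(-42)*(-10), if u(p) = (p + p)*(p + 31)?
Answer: -9240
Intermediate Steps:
u(p) = 2*p*(31 + p) (u(p) = (2*p)*(31 + p) = 2*p*(31 + p))
u(-42)*(-10) = (2*(-42)*(31 - 42))*(-10) = (2*(-42)*(-11))*(-10) = 924*(-10) = -9240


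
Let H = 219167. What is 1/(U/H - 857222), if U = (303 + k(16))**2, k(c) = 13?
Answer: -219167/187874674218 ≈ -1.1666e-6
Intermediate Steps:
U = 99856 (U = (303 + 13)**2 = 316**2 = 99856)
1/(U/H - 857222) = 1/(99856/219167 - 857222) = 1/(-187874674218/219167) = -219167/187874674218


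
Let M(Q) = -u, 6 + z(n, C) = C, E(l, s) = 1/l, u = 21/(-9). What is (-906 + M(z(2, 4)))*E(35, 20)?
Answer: -2711/105 ≈ -25.819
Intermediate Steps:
u = -7/3 (u = 21*(-1/9) = -7/3 ≈ -2.3333)
z(n, C) = -6 + C
M(Q) = 7/3 (M(Q) = -1*(-7/3) = 7/3)
(-906 + M(z(2, 4)))*E(35, 20) = (-906 + 7/3)/35 = -2711/3*1/35 = -2711/105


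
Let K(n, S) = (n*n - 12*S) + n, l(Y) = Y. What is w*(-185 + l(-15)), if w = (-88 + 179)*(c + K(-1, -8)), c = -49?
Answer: -855400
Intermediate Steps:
K(n, S) = n + n² - 12*S (K(n, S) = (n² - 12*S) + n = n + n² - 12*S)
w = 4277 (w = (-88 + 179)*(-49 + (-1 + (-1)² - 12*(-8))) = 91*(-49 + (-1 + 1 + 96)) = 91*(-49 + 96) = 91*47 = 4277)
w*(-185 + l(-15)) = 4277*(-185 - 15) = 4277*(-200) = -855400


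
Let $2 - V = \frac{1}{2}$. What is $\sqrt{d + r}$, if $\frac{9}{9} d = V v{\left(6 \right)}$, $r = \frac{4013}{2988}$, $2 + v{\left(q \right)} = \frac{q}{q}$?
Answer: $\frac{i \sqrt{38927}}{498} \approx 0.39618 i$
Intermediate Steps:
$v{\left(q \right)} = -1$ ($v{\left(q \right)} = -2 + \frac{q}{q} = -2 + 1 = -1$)
$V = \frac{3}{2}$ ($V = 2 - \frac{1}{2} = \frac{3}{2} \approx 1.5$)
$r = \frac{4013}{2988}$ ($r = 4013 \cdot \frac{1}{2988} = \frac{4013}{2988} \approx 1.343$)
$d = - \frac{3}{2}$ ($d = \frac{3}{2} \left(-1\right) = - \frac{3}{2} \approx -1.5$)
$\sqrt{d + r} = \sqrt{- \frac{3}{2} + \frac{4013}{2988}} = \sqrt{- \frac{469}{2988}} = \frac{i \sqrt{38927}}{498}$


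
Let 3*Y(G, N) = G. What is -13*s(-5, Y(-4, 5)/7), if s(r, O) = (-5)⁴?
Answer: -8125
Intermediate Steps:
Y(G, N) = G/3
s(r, O) = 625
-13*s(-5, Y(-4, 5)/7) = -13*625 = -8125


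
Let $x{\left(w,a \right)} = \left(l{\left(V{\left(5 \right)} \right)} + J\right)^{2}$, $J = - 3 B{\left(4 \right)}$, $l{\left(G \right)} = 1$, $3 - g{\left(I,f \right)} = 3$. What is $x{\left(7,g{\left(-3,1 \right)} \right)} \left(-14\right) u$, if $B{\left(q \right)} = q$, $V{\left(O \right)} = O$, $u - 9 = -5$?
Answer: $-6776$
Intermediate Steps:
$u = 4$ ($u = 9 - 5 = 4$)
$g{\left(I,f \right)} = 0$ ($g{\left(I,f \right)} = 3 - 3 = 0$)
$J = -12$ ($J = \left(-3\right) 4 = -12$)
$x{\left(w,a \right)} = 121$ ($x{\left(w,a \right)} = \left(1 - 12\right)^{2} = \left(-11\right)^{2} = 121$)
$x{\left(7,g{\left(-3,1 \right)} \right)} \left(-14\right) u = 121 \left(-14\right) 4 = \left(-1694\right) 4 = -6776$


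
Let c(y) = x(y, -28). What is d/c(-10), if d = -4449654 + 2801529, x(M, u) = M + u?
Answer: 1648125/38 ≈ 43372.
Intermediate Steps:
c(y) = -28 + y (c(y) = y - 28 = -28 + y)
d = -1648125
d/c(-10) = -1648125/(-28 - 10) = -1648125/(-38) = -1648125*(-1/38) = 1648125/38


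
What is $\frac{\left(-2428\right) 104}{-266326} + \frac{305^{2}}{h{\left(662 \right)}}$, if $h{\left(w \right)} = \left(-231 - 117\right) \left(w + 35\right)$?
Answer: $\frac{18236662261}{32299484628} \approx 0.56461$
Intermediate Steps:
$h{\left(w \right)} = -12180 - 348 w$ ($h{\left(w \right)} = - 348 \left(35 + w\right) = -12180 - 348 w$)
$\frac{\left(-2428\right) 104}{-266326} + \frac{305^{2}}{h{\left(662 \right)}} = \frac{\left(-2428\right) 104}{-266326} + \frac{305^{2}}{-12180 - 230376} = \left(-252512\right) \left(- \frac{1}{266326}\right) + \frac{93025}{-12180 - 230376} = \frac{126256}{133163} + \frac{93025}{-242556} = \frac{126256}{133163} + 93025 \left(- \frac{1}{242556}\right) = \frac{126256}{133163} - \frac{93025}{242556} = \frac{18236662261}{32299484628}$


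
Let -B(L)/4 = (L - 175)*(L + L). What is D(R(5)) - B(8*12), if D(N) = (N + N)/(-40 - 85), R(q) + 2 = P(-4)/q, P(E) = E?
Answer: -37919972/625 ≈ -60672.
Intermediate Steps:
B(L) = -8*L*(-175 + L) (B(L) = -4*(L - 175)*(L + L) = -4*(-175 + L)*2*L = -8*L*(-175 + L))
R(q) = -2 - 4/q
D(N) = -2*N/125 (D(N) = (2*N)/(-125) = (2*N)*(-1/125) = -2*N/125)
D(R(5)) - B(8*12) = -2*(-2 - 4/5)/125 - 8*8*12*(175 - 8*12) = -2*(-2 - 4*⅕)/125 - 8*96*(175 - 1*96) = -2*(-2 - ⅘)/125 - 8*96*(175 - 96) = -2/125*(-14/5) - 8*96*79 = 28/625 - 1*60672 = 28/625 - 60672 = -37919972/625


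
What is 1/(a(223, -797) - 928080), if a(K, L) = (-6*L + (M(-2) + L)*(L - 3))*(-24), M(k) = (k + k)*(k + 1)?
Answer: -1/16268448 ≈ -6.1469e-8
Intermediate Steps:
M(k) = 2*k*(1 + k) (M(k) = (2*k)*(1 + k) = 2*k*(1 + k))
a(K, L) = 144*L - 24*(-3 + L)*(4 + L) (a(K, L) = (-6*L + (2*(-2)*(1 - 2) + L)*(L - 3))*(-24) = (-6*L + (2*(-2)*(-1) + L)*(-3 + L))*(-24) = (-6*L + (4 + L)*(-3 + L))*(-24) = (-6*L + (-3 + L)*(4 + L))*(-24) = 144*L - 24*(-3 + L)*(4 + L))
1/(a(223, -797) - 928080) = 1/((288 - 24*(-797)**2 + 120*(-797)) - 928080) = 1/((288 - 24*635209 - 95640) - 928080) = 1/((288 - 15245016 - 95640) - 928080) = 1/(-15340368 - 928080) = 1/(-16268448) = -1/16268448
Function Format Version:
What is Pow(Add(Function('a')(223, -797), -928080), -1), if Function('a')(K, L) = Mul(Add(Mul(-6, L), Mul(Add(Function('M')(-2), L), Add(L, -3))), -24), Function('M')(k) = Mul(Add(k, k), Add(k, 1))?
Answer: Rational(-1, 16268448) ≈ -6.1469e-8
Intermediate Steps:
Function('M')(k) = Mul(2, k, Add(1, k)) (Function('M')(k) = Mul(Mul(2, k), Add(1, k)) = Mul(2, k, Add(1, k)))
Function('a')(K, L) = Add(Mul(144, L), Mul(-24, Add(-3, L), Add(4, L))) (Function('a')(K, L) = Mul(Add(Mul(-6, L), Mul(Add(Mul(2, -2, Add(1, -2)), L), Add(L, -3))), -24) = Mul(Add(Mul(-6, L), Mul(Add(Mul(2, -2, -1), L), Add(-3, L))), -24) = Mul(Add(Mul(-6, L), Mul(Add(4, L), Add(-3, L))), -24) = Mul(Add(Mul(-6, L), Mul(Add(-3, L), Add(4, L))), -24) = Add(Mul(144, L), Mul(-24, Add(-3, L), Add(4, L))))
Pow(Add(Function('a')(223, -797), -928080), -1) = Pow(Add(Add(288, Mul(-24, Pow(-797, 2)), Mul(120, -797)), -928080), -1) = Pow(Add(Add(288, Mul(-24, 635209), -95640), -928080), -1) = Pow(Add(Add(288, -15245016, -95640), -928080), -1) = Pow(Add(-15340368, -928080), -1) = Pow(-16268448, -1) = Rational(-1, 16268448)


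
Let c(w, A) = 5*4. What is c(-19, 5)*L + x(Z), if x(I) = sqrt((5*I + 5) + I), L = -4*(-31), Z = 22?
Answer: 2480 + sqrt(137) ≈ 2491.7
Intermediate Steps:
c(w, A) = 20
L = 124
x(I) = sqrt(5 + 6*I) (x(I) = sqrt((5 + 5*I) + I) = sqrt(5 + 6*I))
c(-19, 5)*L + x(Z) = 20*124 + sqrt(5 + 6*22) = 2480 + sqrt(5 + 132) = 2480 + sqrt(137)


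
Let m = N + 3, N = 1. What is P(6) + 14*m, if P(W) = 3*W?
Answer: 74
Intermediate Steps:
m = 4 (m = 1 + 3 = 4)
P(6) + 14*m = 3*6 + 14*4 = 18 + 56 = 74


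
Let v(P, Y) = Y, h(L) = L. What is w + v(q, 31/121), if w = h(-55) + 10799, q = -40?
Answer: 1300055/121 ≈ 10744.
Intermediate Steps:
w = 10744 (w = -55 + 10799 = 10744)
w + v(q, 31/121) = 10744 + 31/121 = 1300055/121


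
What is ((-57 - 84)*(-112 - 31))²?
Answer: 406546569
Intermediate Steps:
((-57 - 84)*(-112 - 31))² = (-141*(-143))² = 20163² = 406546569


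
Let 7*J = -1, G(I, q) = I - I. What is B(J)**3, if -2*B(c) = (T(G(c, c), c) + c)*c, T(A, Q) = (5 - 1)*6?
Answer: 4657463/941192 ≈ 4.9485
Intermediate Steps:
G(I, q) = 0
T(A, Q) = 24 (T(A, Q) = 4*6 = 24)
J = -1/7 (J = (1/7)*(-1) = -1/7 ≈ -0.14286)
B(c) = -c*(24 + c)/2 (B(c) = -(24 + c)*c/2 = -c*(24 + c)/2)
B(J)**3 = (-1/2*(-1/7)*(24 - 1/7))**3 = (-1/2*(-1/7)*167/7)**3 = (167/98)**3 = 4657463/941192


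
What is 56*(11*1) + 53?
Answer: 669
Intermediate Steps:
56*(11*1) + 53 = 56*11 + 53 = 616 + 53 = 669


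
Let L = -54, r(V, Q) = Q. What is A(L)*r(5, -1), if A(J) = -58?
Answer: 58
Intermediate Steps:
A(L)*r(5, -1) = -58*(-1) = 58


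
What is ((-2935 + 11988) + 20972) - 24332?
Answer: 5693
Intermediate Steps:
((-2935 + 11988) + 20972) - 24332 = (9053 + 20972) - 24332 = 30025 - 24332 = 5693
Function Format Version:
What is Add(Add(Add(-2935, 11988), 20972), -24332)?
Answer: 5693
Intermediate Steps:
Add(Add(Add(-2935, 11988), 20972), -24332) = Add(Add(9053, 20972), -24332) = Add(30025, -24332) = 5693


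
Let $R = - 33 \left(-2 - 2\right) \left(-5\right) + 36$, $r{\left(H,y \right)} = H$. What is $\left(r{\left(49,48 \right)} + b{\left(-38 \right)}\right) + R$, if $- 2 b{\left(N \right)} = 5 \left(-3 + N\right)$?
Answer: $- \frac{945}{2} \approx -472.5$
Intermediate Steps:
$b{\left(N \right)} = \frac{15}{2} - \frac{5 N}{2}$ ($b{\left(N \right)} = - \frac{5 \left(-3 + N\right)}{2} = - \frac{-15 + 5 N}{2} = \frac{15}{2} - \frac{5 N}{2}$)
$R = -624$ ($R = - 33 \left(\left(-4\right) \left(-5\right)\right) + 36 = \left(-33\right) 20 + 36 = -660 + 36 = -624$)
$\left(r{\left(49,48 \right)} + b{\left(-38 \right)}\right) + R = \left(49 + \left(\frac{15}{2} - -95\right)\right) - 624 = \left(49 + \left(\frac{15}{2} + 95\right)\right) - 624 = \left(49 + \frac{205}{2}\right) - 624 = \frac{303}{2} - 624 = - \frac{945}{2}$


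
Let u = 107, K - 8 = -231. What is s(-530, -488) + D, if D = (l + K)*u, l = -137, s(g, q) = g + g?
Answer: -39580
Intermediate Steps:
K = -223 (K = 8 - 231 = -223)
s(g, q) = 2*g
D = -38520 (D = (-137 - 223)*107 = -360*107 = -38520)
s(-530, -488) + D = 2*(-530) - 38520 = -1060 - 38520 = -39580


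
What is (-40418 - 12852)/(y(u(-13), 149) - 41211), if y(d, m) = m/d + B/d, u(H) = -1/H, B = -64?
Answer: 26635/20053 ≈ 1.3282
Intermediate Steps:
y(d, m) = -64/d + m/d (y(d, m) = m/d - 64/d = -64/d + m/d)
(-40418 - 12852)/(y(u(-13), 149) - 41211) = (-40418 - 12852)/((-64 + 149)/((-1/(-13))) - 41211) = -53270/(85/(-1*(-1/13)) - 41211) = -53270/(85/(1/13) - 41211) = -53270/(13*85 - 41211) = -53270/(1105 - 41211) = -53270/(-40106) = -53270*(-1/40106) = 26635/20053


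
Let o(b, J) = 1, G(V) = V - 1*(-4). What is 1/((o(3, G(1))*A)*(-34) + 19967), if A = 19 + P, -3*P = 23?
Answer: 3/58745 ≈ 5.1068e-5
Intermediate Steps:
P = -23/3 (P = -1/3*23 = -23/3 ≈ -7.6667)
G(V) = 4 + V (G(V) = V + 4 = 4 + V)
A = 34/3 (A = 19 - 23/3 = 34/3 ≈ 11.333)
1/((o(3, G(1))*A)*(-34) + 19967) = 1/((1*(34/3))*(-34) + 19967) = 1/((34/3)*(-34) + 19967) = 1/(-1156/3 + 19967) = 1/(58745/3) = 3/58745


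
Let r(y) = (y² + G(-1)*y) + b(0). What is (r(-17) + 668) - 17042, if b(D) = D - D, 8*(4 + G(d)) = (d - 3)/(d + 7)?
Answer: -192187/12 ≈ -16016.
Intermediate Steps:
G(d) = -4 + (-3 + d)/(8*(7 + d)) (G(d) = -4 + ((d - 3)/(d + 7))/8 = -4 + ((-3 + d)/(7 + d))/8 = -4 + (-3 + d)/(8*(7 + d)))
b(D) = 0
r(y) = y² - 49*y/12 (r(y) = (y² + ((-227 - 31*(-1))/(8*(7 - 1)))*y) + 0 = (y² + ((⅛)*(-227 + 31)/6)*y) + 0 = (y² + ((⅛)*(⅙)*(-196))*y) + 0 = (y² - 49*y/12) + 0 = y² - 49*y/12)
(r(-17) + 668) - 17042 = ((1/12)*(-17)*(-49 + 12*(-17)) + 668) - 17042 = ((1/12)*(-17)*(-49 - 204) + 668) - 17042 = ((1/12)*(-17)*(-253) + 668) - 17042 = (4301/12 + 668) - 17042 = 12317/12 - 17042 = -192187/12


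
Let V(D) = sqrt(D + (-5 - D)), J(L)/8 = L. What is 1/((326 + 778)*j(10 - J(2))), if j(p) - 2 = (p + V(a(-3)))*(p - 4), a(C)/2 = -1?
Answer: 31/2397888 + 5*I*sqrt(5)/2397888 ≈ 1.2928e-5 + 4.6626e-6*I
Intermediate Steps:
J(L) = 8*L
a(C) = -2 (a(C) = 2*(-1) = -2)
V(D) = I*sqrt(5) (V(D) = sqrt(-5) = I*sqrt(5))
j(p) = 2 + (-4 + p)*(p + I*sqrt(5)) (j(p) = 2 + (p + I*sqrt(5))*(p - 4) = 2 + (p + I*sqrt(5))*(-4 + p) = 2 + (-4 + p)*(p + I*sqrt(5)))
1/((326 + 778)*j(10 - J(2))) = 1/((326 + 778)*(2 + (10 - 8*2)**2 - 4*(10 - 8*2) - 4*I*sqrt(5) + I*(10 - 8*2)*sqrt(5))) = 1/(1104*(2 + (10 - 1*16)**2 - 4*(10 - 1*16) - 4*I*sqrt(5) + I*(10 - 1*16)*sqrt(5))) = 1/(1104*(2 + (10 - 16)**2 - 4*(10 - 16) - 4*I*sqrt(5) + I*(10 - 16)*sqrt(5))) = 1/(1104*(2 + (-6)**2 - 4*(-6) - 4*I*sqrt(5) + I*(-6)*sqrt(5))) = 1/(1104*(2 + 36 + 24 - 4*I*sqrt(5) - 6*I*sqrt(5))) = 1/(1104*(62 - 10*I*sqrt(5)))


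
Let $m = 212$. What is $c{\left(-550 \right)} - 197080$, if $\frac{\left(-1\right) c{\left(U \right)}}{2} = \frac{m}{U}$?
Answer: $- \frac{54196788}{275} \approx -1.9708 \cdot 10^{5}$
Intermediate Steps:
$c{\left(U \right)} = - \frac{424}{U}$ ($c{\left(U \right)} = - 2 \frac{212}{U} = - \frac{424}{U}$)
$c{\left(-550 \right)} - 197080 = - \frac{424}{-550} - 197080 = \left(-424\right) \left(- \frac{1}{550}\right) - 197080 = \frac{212}{275} - 197080 = - \frac{54196788}{275}$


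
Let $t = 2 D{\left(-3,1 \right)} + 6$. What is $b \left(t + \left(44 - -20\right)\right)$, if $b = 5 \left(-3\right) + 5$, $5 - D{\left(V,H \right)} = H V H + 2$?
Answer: $-820$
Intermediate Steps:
$D{\left(V,H \right)} = 3 - V H^{2}$ ($D{\left(V,H \right)} = 5 - \left(H V H + 2\right) = 5 - \left(V H^{2} + 2\right) = 5 - \left(2 + V H^{2}\right) = 3 - V H^{2}$)
$t = 18$ ($t = 2 \left(3 - - 3 \cdot 1^{2}\right) + 6 = 2 \left(3 - \left(-3\right) 1\right) + 6 = 2 \left(3 + 3\right) + 6 = 2 \cdot 6 + 6 = 12 + 6 = 18$)
$b = -10$ ($b = -15 + 5 = -10$)
$b \left(t + \left(44 - -20\right)\right) = - 10 \left(18 + \left(44 - -20\right)\right) = - 10 \left(18 + \left(44 + 20\right)\right) = - 10 \left(18 + 64\right) = \left(-10\right) 82 = -820$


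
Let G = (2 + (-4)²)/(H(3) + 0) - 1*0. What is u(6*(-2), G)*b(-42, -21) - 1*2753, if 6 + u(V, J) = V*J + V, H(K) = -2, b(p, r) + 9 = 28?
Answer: -1043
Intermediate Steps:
b(p, r) = 19 (b(p, r) = -9 + 28 = 19)
G = -9 (G = (2 + (-4)²)/(-2 + 0) - 1*0 = (2 + 16)/(-2) + 0 = 18*(-½) + 0 = -9 + 0 = -9)
u(V, J) = -6 + V + J*V (u(V, J) = -6 + (V*J + V) = -6 + (J*V + V) = -6 + (V + J*V) = -6 + V + J*V)
u(6*(-2), G)*b(-42, -21) - 1*2753 = (-6 + 6*(-2) - 54*(-2))*19 - 1*2753 = (-6 - 12 - 9*(-12))*19 - 2753 = (-6 - 12 + 108)*19 - 2753 = 90*19 - 2753 = 1710 - 2753 = -1043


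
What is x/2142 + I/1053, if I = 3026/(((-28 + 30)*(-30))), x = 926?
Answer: 1445083/3759210 ≈ 0.38441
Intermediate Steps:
I = -1513/30 (I = 3026/((2*(-30))) = 3026/(-60) = 3026*(-1/60) = -1513/30 ≈ -50.433)
x/2142 + I/1053 = 926/2142 - 1513/30/1053 = 926*(1/2142) - 1513/30*1/1053 = 463/1071 - 1513/31590 = 1445083/3759210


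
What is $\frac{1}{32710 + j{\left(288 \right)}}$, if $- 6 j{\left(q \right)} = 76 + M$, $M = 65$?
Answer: $\frac{2}{65373} \approx 3.0594 \cdot 10^{-5}$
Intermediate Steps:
$j{\left(q \right)} = - \frac{47}{2}$ ($j{\left(q \right)} = - \frac{76 + 65}{6} = \left(- \frac{1}{6}\right) 141 = - \frac{47}{2}$)
$\frac{1}{32710 + j{\left(288 \right)}} = \frac{1}{32710 - \frac{47}{2}} = \frac{1}{\frac{65373}{2}} = \frac{2}{65373}$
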